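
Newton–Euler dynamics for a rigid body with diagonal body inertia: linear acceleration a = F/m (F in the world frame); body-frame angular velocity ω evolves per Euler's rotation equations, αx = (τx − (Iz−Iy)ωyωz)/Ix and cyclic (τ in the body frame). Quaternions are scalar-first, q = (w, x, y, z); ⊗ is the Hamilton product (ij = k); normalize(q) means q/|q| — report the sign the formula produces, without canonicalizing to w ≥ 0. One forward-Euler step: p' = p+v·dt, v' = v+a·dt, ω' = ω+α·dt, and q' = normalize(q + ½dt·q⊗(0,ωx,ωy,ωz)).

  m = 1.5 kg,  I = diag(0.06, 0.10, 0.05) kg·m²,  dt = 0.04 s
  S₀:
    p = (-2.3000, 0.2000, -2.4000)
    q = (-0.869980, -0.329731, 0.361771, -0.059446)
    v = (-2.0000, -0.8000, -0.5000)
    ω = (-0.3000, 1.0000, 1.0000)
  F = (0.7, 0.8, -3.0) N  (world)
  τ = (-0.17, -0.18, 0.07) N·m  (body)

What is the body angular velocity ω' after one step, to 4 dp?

precession coupling ω×(Iω) = (-0.0500, -0.0030, -0.0120)
α = I⁻¹(τ − ω×Iω) = (-2.0000, -1.7700, 1.6400)
ω' = ω + α·dt = (-0.3800, 0.9292, 1.0656)

ω' = (-0.3800, 0.9292, 1.0656)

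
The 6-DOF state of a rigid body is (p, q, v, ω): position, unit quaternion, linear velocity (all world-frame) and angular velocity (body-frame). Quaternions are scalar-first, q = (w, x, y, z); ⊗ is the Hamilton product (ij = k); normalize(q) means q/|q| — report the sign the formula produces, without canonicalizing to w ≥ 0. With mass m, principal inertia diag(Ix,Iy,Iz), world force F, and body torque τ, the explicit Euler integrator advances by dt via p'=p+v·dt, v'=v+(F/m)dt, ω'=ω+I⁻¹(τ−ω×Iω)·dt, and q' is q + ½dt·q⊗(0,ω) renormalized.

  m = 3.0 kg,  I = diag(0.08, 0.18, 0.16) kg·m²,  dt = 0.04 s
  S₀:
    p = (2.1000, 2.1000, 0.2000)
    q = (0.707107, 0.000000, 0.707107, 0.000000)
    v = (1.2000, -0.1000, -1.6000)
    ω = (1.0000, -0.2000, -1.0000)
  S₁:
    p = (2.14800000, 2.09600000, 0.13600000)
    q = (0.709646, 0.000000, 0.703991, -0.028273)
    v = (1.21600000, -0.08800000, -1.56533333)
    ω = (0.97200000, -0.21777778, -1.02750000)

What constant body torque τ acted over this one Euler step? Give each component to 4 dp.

ω₁ − ω₀ = (-0.02800000, -0.01777778, -0.02750000)
τ = I·(Δω/dt) + ω₀×(Iω₀) = (-0.0600, 0.0000, -0.1300)

τ = (-0.0600, 0.0000, -0.1300)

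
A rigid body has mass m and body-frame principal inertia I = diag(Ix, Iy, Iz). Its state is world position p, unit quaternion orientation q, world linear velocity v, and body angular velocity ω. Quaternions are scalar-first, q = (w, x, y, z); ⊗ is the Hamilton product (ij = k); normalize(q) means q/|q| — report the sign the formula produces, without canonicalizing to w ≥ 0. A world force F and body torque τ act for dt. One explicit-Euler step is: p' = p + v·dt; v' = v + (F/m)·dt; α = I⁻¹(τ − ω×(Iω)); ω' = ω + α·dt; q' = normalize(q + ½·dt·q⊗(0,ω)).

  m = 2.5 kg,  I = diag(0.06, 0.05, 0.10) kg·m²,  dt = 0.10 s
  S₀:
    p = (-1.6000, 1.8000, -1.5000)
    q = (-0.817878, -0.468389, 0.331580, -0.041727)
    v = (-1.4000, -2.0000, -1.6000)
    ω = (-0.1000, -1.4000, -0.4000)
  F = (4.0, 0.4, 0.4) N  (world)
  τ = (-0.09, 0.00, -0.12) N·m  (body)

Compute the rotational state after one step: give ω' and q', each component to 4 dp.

ω' = (-0.2967, -1.3968, -0.5186)
q' = (-0.7957, -0.4726, 0.3787, 0.0091)

(τ − ω×Iω)/I = (-1.9667, 0.0320, -1.1860)
ω + α·dt = (-0.2967, -1.3968, -0.5186)
q⊗(0,ω) = (0.4006823, -0.1092620, 0.9618463, 1.0160538)
updated quaternion q' = (-0.7957, -0.4726, 0.3787, 0.0091)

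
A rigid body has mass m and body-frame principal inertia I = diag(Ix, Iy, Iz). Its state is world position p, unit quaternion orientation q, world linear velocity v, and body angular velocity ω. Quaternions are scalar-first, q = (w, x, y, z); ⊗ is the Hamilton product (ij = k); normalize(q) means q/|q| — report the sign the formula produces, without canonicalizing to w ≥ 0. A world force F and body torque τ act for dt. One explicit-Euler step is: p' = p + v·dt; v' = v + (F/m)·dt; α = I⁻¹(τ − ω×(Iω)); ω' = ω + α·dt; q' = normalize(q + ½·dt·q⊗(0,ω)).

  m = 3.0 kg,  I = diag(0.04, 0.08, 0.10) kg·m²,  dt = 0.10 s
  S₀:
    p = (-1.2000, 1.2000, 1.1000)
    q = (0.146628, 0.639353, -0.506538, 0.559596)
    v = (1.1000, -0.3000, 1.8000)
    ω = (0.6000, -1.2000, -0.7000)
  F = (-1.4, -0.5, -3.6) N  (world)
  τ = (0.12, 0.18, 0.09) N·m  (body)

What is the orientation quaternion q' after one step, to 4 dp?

q' = (0.1163, 0.6931, -0.4748, 0.5298)

q⊗(0,ω) = (-0.5997402, 1.1140686, 0.6073511, -0.5659404)
updated quaternion q' = (0.1163, 0.6931, -0.4748, 0.5298)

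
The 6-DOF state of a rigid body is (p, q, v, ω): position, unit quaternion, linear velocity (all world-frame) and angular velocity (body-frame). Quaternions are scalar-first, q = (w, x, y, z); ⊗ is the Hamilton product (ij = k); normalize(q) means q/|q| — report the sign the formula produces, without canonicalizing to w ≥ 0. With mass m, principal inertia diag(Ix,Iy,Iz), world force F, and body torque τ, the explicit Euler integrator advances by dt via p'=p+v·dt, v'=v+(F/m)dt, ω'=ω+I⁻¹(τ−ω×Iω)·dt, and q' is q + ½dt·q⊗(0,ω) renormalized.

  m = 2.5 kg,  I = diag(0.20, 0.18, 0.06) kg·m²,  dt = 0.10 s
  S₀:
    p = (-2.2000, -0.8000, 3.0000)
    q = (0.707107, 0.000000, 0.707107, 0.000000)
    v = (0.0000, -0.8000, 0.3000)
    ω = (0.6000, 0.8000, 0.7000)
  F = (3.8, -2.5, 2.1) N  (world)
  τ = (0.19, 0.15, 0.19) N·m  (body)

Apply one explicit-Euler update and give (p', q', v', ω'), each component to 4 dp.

angular accel α = (1.2860, 0.5067, 3.3267)
new body rate ω' = (0.7286, 0.8507, 1.0327)
2q̇ = q⊗(0,ω) = (-0.5656856, 0.9192391, 0.5656856, 0.0707107)
q' = normalize(q + ½dt·q⊗(0,ω)) = (0.6776, 0.0459, 0.7340, 0.0035)
a = F/m = (1.5200, -1.0000, 0.8400)
p + v·dt = (-2.2000, -0.8800, 3.0300)
new velocity v' = (0.1520, -0.9000, 0.3840)

p' = (-2.2000, -0.8800, 3.0300)
q' = (0.6776, 0.0459, 0.7340, 0.0035)
v' = (0.1520, -0.9000, 0.3840)
ω' = (0.7286, 0.8507, 1.0327)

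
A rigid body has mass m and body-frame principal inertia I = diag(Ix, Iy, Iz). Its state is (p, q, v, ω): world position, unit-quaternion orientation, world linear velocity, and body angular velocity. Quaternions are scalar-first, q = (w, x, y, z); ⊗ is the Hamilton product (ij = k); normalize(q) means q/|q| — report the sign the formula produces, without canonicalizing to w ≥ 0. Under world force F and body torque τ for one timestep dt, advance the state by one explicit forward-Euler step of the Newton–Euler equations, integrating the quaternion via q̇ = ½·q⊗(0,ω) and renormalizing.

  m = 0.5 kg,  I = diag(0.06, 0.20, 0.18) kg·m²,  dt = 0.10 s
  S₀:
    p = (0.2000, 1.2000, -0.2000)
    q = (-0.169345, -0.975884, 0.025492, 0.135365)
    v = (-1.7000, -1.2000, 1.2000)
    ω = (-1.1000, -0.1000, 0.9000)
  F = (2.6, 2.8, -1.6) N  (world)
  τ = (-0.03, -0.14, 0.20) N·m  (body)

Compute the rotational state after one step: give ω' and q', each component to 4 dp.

ω' = (-1.1530, -0.2294, 1.0026)
q' = (-0.2284, -0.9623, 0.0626, 0.1337)

gyro term ω×Iω = (0.0018, 0.1188, 0.0154)
angular accel α = (-0.5300, -1.2940, 1.0256)
ω + α·dt = (-1.1530, -0.2294, 1.0026)
2q̇ = q⊗(0,ω) = (-1.1927517, 0.2227588, 0.7463286, -0.0267809)
updated quaternion q' = (-0.2284, -0.9623, 0.0626, 0.1337)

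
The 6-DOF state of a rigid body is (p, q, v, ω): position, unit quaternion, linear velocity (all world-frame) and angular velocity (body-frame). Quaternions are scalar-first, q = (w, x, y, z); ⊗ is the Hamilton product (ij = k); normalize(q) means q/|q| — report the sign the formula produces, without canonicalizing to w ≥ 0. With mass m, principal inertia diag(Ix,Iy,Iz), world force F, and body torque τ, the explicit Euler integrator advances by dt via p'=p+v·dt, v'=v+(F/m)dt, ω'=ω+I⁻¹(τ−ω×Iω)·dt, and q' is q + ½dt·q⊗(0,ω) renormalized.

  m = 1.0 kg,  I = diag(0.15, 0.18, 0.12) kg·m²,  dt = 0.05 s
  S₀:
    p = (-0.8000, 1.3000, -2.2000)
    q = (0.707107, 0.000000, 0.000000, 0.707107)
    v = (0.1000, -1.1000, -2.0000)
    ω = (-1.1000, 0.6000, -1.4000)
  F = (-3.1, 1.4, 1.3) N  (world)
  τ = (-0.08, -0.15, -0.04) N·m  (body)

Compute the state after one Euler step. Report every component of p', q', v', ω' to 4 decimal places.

new position p' = (-0.7950, 1.2450, -2.3000)
v' = v + a·dt = (-0.0550, -1.0300, -1.9350)
precession coupling ω×(Iω) = (0.0504, 0.0462, -0.0198)
α = I⁻¹(τ − ω×Iω) = (-0.8693, -1.0900, -0.1683)
new body rate ω' = (-1.1435, 0.5455, -1.4084)
Hamilton product q⊗(0,ω) = (0.9899498, -1.2020819, -0.3535535, -0.9899498)
q + ½dt·q⊗(0,ω), renormalized = (0.7310, -0.0300, -0.0088, 0.6816)

p' = (-0.7950, 1.2450, -2.3000)
q' = (0.7310, -0.0300, -0.0088, 0.6816)
v' = (-0.0550, -1.0300, -1.9350)
ω' = (-1.1435, 0.5455, -1.4084)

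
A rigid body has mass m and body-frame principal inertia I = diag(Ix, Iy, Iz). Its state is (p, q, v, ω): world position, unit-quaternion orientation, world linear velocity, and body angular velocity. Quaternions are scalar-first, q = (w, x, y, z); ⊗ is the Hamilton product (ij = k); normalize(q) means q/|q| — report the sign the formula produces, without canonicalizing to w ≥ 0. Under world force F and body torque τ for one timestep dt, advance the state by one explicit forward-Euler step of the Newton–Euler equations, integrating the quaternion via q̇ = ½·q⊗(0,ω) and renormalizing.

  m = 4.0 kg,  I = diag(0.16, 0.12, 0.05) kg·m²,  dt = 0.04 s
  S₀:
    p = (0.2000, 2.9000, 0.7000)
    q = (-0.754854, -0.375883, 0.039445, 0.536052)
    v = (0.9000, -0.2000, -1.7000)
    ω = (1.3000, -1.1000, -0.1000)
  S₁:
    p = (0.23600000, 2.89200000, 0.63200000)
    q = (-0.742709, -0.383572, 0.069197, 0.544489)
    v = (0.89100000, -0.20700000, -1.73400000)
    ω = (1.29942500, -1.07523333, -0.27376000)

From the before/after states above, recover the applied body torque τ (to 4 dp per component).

Δω = ω₁−ω₀ = (-0.00057500, 0.02476667, -0.17376000)
I·α + gyro = (-0.0100, 0.0600, -0.1600)

τ = (-0.0100, 0.0600, -0.1600)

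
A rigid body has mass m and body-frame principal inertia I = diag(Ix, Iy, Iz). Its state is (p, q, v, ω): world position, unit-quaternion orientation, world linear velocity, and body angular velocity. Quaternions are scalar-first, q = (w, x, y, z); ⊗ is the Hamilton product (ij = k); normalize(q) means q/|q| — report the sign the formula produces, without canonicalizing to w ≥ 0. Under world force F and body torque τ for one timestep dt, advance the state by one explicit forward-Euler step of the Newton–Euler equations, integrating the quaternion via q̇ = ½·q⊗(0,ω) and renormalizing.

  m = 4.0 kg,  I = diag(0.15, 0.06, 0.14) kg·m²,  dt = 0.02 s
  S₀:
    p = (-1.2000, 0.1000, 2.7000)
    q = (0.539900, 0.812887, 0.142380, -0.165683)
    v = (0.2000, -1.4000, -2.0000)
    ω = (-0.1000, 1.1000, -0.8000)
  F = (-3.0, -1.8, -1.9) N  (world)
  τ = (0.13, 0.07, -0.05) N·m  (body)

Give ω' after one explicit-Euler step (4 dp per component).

precession coupling ω×(Iω) = (-0.0704, 0.0008, 0.0099)
angular accel α = (1.3360, 1.1533, -0.4279)
ω' = ω + α·dt = (-0.0733, 1.1231, -0.8086)

ω' = (-0.0733, 1.1231, -0.8086)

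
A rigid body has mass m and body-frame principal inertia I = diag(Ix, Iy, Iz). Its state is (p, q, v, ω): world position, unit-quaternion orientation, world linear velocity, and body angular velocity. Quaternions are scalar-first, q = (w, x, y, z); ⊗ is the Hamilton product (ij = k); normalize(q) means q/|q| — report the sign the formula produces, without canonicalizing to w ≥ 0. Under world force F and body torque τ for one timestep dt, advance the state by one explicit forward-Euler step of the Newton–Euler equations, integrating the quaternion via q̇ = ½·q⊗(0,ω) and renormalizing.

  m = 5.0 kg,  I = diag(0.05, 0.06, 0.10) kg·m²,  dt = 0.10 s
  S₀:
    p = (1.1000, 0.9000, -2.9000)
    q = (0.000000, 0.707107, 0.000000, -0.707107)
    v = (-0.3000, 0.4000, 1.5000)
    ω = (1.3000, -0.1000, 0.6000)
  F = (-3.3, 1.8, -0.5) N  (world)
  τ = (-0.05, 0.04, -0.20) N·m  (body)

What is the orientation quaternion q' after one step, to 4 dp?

q' = (-0.0247, 0.7018, -0.0670, -0.7088)

2q̇ = q⊗(0,ω) = (-0.4949749, -0.0707107, -1.3435033, -0.0707107)
q + ½dt·q⊗(0,ω), renormalized = (-0.0247, 0.7018, -0.0670, -0.7088)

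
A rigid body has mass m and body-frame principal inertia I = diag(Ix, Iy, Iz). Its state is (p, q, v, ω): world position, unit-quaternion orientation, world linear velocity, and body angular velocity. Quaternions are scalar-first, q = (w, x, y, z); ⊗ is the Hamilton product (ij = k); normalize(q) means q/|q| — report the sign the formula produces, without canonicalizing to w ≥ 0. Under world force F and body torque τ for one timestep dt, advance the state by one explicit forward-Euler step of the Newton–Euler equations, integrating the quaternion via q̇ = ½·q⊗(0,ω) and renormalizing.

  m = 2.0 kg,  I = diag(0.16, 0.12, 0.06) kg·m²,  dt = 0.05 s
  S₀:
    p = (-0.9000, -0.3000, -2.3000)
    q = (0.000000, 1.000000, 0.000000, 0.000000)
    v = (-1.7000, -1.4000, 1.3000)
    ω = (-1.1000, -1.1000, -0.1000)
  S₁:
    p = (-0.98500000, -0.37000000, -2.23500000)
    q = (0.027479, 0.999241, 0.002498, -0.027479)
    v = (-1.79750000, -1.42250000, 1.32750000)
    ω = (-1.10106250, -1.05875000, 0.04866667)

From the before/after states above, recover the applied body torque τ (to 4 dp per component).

τ = (-0.0100, 0.1100, 0.1300)

Δω = ω₁−ω₀ = (-0.00106250, 0.04125000, 0.14866667)
applied torque τ = (-0.0100, 0.1100, 0.1300)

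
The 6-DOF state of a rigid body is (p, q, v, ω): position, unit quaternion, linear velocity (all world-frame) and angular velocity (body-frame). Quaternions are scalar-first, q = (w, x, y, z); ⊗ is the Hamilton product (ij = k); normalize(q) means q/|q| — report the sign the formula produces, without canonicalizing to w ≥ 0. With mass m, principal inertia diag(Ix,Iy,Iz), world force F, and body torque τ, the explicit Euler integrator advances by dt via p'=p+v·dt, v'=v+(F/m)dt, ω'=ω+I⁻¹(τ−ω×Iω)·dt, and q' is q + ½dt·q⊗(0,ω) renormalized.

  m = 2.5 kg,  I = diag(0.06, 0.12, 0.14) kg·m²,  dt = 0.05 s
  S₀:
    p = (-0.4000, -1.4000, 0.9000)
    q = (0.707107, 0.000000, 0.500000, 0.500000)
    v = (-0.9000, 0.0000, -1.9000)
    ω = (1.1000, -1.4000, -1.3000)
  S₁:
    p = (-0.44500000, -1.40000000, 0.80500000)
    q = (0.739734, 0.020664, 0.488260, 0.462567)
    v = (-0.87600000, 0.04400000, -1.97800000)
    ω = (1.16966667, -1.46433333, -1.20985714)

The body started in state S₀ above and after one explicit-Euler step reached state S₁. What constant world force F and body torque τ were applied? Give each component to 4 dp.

Δv = v₁−v₀ = (0.02400000, 0.04400000, -0.07800000)
applied force F = (1.2000, 2.2000, -3.9000)
rate change Δω = (0.06966667, -0.06433333, 0.09014286)
τ = I·(Δω/dt) + ω₀×(Iω₀) = (0.1200, -0.0400, 0.1600)

F = (1.2000, 2.2000, -3.9000)
τ = (0.1200, -0.0400, 0.1600)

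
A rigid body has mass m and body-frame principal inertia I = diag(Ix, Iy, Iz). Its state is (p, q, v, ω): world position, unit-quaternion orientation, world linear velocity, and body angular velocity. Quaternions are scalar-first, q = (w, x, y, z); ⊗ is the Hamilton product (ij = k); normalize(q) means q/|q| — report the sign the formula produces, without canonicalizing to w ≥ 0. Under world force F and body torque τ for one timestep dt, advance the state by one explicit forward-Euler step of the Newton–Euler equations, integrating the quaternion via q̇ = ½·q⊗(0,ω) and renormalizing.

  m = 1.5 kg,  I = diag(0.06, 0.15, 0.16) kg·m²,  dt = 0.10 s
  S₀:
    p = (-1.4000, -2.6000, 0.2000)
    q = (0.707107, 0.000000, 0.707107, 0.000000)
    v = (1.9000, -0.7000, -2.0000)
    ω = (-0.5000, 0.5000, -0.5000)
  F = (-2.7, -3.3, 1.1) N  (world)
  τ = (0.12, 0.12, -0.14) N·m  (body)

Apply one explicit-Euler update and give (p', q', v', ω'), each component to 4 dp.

ω×(Iω) gyroscopic = (-0.0025, -0.0250, -0.0225)
α = I⁻¹(τ − ω×Iω) = (2.0417, 0.9667, -0.7344)
new body rate ω' = (-0.2958, 0.5967, -0.5734)
Hamilton product q⊗(0,ω) = (-0.3535535, -0.7071070, 0.3535535, 0.0000000)
q' = normalize(q + ½dt·q⊗(0,ω)) = (0.6888, -0.0353, 0.7241, 0.0000)
linear accel F/m = (-1.8000, -2.2000, 0.7333)
new position p' = (-1.2100, -2.6700, 0.0000)
v' = v + a·dt = (1.7200, -0.9200, -1.9267)

p' = (-1.2100, -2.6700, 0.0000)
q' = (0.6888, -0.0353, 0.7241, 0.0000)
v' = (1.7200, -0.9200, -1.9267)
ω' = (-0.2958, 0.5967, -0.5734)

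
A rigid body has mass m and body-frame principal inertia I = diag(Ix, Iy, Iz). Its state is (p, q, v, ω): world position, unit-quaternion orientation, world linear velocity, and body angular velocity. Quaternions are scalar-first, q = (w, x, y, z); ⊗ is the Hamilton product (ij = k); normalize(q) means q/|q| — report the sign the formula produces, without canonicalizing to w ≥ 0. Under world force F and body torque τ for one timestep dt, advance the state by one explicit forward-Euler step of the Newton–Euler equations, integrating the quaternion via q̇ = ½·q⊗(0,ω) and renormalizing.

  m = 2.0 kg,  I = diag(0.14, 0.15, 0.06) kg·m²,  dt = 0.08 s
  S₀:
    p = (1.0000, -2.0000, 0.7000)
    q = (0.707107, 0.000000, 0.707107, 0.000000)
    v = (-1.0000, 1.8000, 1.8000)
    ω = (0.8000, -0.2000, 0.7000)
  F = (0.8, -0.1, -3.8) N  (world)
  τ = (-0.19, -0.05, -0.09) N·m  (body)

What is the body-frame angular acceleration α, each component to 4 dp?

ω×(Iω) gyroscopic = (0.0126, 0.0448, -0.0016)
angular accel α = (-1.4471, -0.6320, -1.4733)

α = (-1.4471, -0.6320, -1.4733)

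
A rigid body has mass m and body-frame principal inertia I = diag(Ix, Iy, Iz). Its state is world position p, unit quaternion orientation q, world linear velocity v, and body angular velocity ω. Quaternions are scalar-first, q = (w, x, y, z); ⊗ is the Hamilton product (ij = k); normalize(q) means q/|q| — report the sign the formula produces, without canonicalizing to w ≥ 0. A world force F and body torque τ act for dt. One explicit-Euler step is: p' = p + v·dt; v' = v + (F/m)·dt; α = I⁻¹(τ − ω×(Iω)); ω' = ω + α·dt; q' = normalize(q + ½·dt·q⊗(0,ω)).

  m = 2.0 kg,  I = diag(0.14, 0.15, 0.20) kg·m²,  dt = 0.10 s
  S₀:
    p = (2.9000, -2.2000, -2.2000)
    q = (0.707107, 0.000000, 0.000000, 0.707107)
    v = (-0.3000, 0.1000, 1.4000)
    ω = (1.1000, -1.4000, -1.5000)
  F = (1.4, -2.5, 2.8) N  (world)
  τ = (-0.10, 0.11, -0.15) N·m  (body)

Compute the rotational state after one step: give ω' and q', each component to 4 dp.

gyro term ω×Iω = (0.1050, 0.0990, -0.0154)
α = I⁻¹(τ − ω×Iω) = (-1.4643, 0.0733, -0.6730)
ω + α·dt = (0.9536, -1.3927, -1.5673)
2q̇ = q⊗(0,ω) = (1.0606605, 1.7677675, -0.2121321, -1.0606605)
q + ½dt·q⊗(0,ω), renormalized = (0.7550, 0.0878, -0.0105, 0.6497)

ω' = (0.9536, -1.3927, -1.5673)
q' = (0.7550, 0.0878, -0.0105, 0.6497)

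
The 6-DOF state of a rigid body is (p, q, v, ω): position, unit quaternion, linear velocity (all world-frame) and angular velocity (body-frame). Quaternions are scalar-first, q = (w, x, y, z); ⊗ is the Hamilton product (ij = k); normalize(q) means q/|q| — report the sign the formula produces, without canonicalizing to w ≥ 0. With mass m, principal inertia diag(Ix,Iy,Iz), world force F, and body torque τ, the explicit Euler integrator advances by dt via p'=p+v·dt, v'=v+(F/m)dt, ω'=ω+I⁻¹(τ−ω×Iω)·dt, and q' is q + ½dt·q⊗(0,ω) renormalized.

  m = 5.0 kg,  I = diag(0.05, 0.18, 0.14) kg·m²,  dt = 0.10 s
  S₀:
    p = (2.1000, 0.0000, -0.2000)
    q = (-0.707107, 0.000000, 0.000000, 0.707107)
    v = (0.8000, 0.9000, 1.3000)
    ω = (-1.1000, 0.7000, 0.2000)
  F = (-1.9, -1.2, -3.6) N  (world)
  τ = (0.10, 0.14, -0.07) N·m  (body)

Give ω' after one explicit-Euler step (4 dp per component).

precession coupling ω×(Iω) = (-0.0056, 0.0198, -0.1001)
(τ − ω×Iω)/I = (2.1120, 0.6678, 0.2150)
ω' = ω + α·dt = (-0.8888, 0.7668, 0.2215)

ω' = (-0.8888, 0.7668, 0.2215)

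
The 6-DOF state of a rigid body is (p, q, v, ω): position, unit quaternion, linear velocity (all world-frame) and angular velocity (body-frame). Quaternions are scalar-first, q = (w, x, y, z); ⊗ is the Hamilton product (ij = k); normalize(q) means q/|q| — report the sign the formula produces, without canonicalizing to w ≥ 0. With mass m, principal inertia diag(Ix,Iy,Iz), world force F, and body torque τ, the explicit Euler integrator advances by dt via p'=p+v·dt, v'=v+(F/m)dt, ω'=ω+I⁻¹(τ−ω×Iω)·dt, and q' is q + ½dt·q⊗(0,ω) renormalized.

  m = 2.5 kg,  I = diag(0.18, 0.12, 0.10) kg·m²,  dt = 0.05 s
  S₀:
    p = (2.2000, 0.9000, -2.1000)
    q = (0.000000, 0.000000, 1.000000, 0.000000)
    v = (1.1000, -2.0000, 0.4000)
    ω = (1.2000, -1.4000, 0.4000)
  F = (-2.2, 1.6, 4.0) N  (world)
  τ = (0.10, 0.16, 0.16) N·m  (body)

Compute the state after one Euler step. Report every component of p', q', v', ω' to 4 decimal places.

p' = p + v·dt = (2.2550, 0.8000, -2.0800)
v' = v + a·dt = (1.0560, -1.9680, 0.4800)
precession coupling ω×(Iω) = (0.0112, 0.0384, 0.1008)
angular accel α = (0.4933, 1.0133, 0.5920)
ω + α·dt = (1.2247, -1.3493, 0.4296)
q⊗(0,ω) = (1.4000000, 0.4000000, 0.0000000, -1.2000000)
q + ½dt·q⊗(0,ω), renormalized = (0.0350, 0.0100, 0.9989, -0.0300)

p' = (2.2550, 0.8000, -2.0800)
q' = (0.0350, 0.0100, 0.9989, -0.0300)
v' = (1.0560, -1.9680, 0.4800)
ω' = (1.2247, -1.3493, 0.4296)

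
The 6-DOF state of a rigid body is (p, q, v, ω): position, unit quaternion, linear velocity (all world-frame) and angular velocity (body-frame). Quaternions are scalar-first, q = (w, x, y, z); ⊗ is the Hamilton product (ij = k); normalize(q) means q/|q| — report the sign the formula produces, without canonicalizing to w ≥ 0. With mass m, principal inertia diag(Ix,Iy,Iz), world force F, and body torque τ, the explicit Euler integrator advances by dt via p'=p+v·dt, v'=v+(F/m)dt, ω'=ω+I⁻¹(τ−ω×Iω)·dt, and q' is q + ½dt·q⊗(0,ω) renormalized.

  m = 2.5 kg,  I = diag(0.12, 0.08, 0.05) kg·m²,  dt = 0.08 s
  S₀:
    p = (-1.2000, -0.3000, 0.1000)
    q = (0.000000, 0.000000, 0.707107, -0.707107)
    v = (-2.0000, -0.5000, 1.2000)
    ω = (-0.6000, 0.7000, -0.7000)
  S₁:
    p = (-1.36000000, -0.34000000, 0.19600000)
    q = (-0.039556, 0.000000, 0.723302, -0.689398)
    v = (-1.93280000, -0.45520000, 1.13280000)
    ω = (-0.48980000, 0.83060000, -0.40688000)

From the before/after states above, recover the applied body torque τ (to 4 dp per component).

Δω = ω₁−ω₀ = (0.11020000, 0.13060000, 0.29312000)
ω₀×(Iω₀) = (0.0147, 0.0294, 0.0168)
τ = I·(Δω/dt) + ω₀×(Iω₀) = (0.1800, 0.1600, 0.2000)

τ = (0.1800, 0.1600, 0.2000)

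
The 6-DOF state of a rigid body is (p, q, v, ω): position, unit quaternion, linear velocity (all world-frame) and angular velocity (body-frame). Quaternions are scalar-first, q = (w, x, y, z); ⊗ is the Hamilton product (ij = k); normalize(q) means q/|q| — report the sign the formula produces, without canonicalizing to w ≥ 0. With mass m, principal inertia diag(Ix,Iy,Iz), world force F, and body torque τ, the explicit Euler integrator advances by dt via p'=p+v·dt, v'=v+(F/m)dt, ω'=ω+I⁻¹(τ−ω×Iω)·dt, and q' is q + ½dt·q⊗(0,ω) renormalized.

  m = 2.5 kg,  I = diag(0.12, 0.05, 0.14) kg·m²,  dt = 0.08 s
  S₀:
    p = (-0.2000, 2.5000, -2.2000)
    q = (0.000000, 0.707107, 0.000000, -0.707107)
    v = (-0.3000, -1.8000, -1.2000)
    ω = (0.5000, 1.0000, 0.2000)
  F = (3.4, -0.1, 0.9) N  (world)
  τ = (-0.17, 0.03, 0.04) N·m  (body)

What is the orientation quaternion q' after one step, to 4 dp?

2q̇ = q⊗(0,ω) = (-0.2121321, 0.7071070, -0.4949749, 0.7071070)
q' = normalize(q + ½dt·q⊗(0,ω)) = (-0.0085, 0.7346, -0.0198, -0.6781)

q' = (-0.0085, 0.7346, -0.0198, -0.6781)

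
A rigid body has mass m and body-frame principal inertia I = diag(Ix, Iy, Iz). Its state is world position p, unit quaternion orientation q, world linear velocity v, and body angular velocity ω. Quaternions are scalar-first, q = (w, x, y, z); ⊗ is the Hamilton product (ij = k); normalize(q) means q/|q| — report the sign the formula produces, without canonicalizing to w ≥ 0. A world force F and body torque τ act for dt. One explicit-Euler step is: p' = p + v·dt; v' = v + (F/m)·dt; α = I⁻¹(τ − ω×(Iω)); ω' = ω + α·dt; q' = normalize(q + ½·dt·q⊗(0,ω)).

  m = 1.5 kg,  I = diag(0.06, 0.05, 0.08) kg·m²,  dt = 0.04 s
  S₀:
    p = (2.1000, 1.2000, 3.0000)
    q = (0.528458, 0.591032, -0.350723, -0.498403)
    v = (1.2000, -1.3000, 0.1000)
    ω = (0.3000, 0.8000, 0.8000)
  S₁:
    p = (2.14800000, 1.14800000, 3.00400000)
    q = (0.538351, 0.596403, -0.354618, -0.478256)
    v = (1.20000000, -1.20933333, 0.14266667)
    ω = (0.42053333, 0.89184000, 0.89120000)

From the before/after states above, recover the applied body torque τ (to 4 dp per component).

τ = (0.2000, 0.1100, 0.1800)

ω₁ − ω₀ = (0.12053333, 0.09184000, 0.09120000)
applied torque τ = (0.2000, 0.1100, 0.1800)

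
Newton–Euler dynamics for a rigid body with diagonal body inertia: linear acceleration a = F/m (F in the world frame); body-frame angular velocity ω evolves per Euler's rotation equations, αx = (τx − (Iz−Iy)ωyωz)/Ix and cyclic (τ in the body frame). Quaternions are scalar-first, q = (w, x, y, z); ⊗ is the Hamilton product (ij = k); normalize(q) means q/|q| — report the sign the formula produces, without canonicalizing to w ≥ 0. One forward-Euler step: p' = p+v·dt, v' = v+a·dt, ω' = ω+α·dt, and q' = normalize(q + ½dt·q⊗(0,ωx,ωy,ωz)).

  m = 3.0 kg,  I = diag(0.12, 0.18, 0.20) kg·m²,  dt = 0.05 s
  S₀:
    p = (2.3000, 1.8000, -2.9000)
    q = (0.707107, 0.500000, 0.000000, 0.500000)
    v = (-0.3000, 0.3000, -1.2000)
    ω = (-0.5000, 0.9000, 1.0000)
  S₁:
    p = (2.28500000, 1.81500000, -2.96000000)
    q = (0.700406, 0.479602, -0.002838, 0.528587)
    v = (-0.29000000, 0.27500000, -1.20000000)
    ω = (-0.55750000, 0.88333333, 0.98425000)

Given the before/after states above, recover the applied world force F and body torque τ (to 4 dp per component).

F = (0.6000, -1.5000, 0.0000)
τ = (-0.1200, -0.0200, -0.0900)

rate change Δω = (-0.05750000, -0.01666667, -0.01575000)
τ = I·(Δω/dt) + ω₀×(Iω₀) = (-0.1200, -0.0200, -0.0900)
velocity change Δv = (0.01000000, -0.02500000, 0.00000000)
m·(v₁−v₀)/dt = (0.6000, -1.5000, 0.0000)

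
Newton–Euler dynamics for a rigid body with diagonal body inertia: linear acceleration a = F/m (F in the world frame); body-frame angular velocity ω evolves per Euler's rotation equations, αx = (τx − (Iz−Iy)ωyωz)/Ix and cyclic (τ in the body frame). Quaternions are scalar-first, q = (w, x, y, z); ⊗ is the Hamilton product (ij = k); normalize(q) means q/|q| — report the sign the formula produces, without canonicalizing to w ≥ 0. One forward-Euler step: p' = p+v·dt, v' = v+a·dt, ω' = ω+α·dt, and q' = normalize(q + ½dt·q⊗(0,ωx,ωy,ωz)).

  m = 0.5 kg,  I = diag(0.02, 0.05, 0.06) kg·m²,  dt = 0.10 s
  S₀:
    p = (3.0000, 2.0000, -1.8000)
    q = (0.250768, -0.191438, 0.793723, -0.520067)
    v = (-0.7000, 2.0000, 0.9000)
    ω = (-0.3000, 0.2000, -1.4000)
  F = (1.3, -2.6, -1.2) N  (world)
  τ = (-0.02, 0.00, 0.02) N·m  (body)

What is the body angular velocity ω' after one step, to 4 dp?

ω' = (-0.3860, 0.2336, -1.3637)

precession coupling ω×(Iω) = (-0.0028, -0.0168, -0.0018)
α = I⁻¹(τ − ω×Iω) = (-0.8600, 0.3360, 0.3633)
ω + α·dt = (-0.3860, 0.2336, -1.3637)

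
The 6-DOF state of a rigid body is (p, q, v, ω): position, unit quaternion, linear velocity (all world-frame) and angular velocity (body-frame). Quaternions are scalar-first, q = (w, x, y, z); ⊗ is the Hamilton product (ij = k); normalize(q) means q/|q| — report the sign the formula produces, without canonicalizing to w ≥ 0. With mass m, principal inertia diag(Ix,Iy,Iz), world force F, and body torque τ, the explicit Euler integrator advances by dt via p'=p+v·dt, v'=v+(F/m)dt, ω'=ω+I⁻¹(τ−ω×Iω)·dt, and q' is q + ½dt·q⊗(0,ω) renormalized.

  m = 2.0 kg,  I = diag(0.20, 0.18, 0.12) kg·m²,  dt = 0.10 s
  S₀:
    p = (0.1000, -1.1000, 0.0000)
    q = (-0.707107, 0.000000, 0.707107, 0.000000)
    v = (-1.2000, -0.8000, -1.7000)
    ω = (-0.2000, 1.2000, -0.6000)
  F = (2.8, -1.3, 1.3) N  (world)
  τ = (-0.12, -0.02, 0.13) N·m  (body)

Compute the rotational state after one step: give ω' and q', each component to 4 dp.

ω' = (-0.2816, 1.1836, -0.4957)
q' = (-0.7478, -0.0141, 0.6632, 0.0282)

ω×(Iω) gyroscopic = (0.0432, 0.0096, 0.0048)
(τ − ω×Iω)/I = (-0.8160, -0.1644, 1.0433)
ω + α·dt = (-0.2816, 1.1836, -0.4957)
2q̇ = q⊗(0,ω) = (-0.8485284, -0.2828428, -0.8485284, 0.5656856)
q + ½dt·q⊗(0,ω), renormalized = (-0.7478, -0.0141, 0.6632, 0.0282)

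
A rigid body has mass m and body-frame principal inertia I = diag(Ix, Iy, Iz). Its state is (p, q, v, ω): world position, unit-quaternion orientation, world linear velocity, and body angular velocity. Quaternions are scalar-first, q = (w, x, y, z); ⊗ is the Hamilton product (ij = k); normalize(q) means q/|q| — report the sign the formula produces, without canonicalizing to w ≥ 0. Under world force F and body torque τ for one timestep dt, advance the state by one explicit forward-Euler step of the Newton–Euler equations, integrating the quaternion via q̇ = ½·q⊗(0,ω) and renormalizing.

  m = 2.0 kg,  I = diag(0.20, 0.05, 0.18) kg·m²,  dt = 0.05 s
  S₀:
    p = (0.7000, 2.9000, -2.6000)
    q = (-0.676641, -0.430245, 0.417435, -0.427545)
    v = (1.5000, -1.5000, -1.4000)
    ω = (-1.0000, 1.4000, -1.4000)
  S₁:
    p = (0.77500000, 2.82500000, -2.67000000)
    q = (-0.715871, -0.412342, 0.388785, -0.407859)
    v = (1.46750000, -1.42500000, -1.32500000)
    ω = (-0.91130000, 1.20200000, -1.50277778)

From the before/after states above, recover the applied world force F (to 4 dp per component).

velocity change Δv = (-0.03250000, 0.07500000, 0.07500000)
m·(v₁−v₀)/dt = (-1.3000, 3.0000, 3.0000)

F = (-1.3000, 3.0000, 3.0000)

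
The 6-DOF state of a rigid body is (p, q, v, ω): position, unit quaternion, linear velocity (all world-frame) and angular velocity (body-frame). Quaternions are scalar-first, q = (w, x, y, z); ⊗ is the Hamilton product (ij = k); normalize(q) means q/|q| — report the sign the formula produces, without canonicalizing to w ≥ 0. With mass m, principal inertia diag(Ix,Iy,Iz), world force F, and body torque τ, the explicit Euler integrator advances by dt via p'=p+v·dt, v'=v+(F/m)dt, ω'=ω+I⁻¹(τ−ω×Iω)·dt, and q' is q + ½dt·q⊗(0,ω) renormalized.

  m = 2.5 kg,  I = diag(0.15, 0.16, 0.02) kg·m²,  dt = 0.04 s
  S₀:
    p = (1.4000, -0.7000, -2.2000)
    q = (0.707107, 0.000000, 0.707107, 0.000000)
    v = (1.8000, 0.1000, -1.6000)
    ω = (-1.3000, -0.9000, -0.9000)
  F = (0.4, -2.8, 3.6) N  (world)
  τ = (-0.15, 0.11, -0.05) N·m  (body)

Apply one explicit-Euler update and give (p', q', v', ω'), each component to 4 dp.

p' = (1.4720, -0.6960, -2.2640)
q' = (0.7194, -0.0311, 0.6939, 0.0057)
v' = (1.8064, 0.0552, -1.5424)
ω' = (-1.3098, -0.9105, -1.0234)

angular accel α = (-0.2440, -0.2631, -3.0850)
new body rate ω' = (-1.3098, -0.9105, -1.0234)
Hamilton product q⊗(0,ω) = (0.6363963, -1.5556354, -0.6363963, 0.2828428)
q' = normalize(q + ½dt·q⊗(0,ω)) = (0.7194, -0.0311, 0.6939, 0.0057)
linear accel F/m = (0.1600, -1.1200, 1.4400)
p' = p + v·dt = (1.4720, -0.6960, -2.2640)
new velocity v' = (1.8064, 0.0552, -1.5424)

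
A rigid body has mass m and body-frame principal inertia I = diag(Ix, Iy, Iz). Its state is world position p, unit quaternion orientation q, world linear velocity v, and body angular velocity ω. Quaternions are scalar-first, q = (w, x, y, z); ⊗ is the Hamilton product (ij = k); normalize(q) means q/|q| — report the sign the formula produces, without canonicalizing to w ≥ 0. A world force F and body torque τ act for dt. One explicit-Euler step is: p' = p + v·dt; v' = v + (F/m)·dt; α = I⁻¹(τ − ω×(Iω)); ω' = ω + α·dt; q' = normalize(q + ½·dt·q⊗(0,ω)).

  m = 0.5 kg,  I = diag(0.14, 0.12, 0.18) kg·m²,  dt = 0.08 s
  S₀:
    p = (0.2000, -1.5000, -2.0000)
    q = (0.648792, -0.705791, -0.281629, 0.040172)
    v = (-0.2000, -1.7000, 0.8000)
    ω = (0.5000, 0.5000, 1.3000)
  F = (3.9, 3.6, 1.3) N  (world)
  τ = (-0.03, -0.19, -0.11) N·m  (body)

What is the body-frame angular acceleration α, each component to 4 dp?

α = (-0.4929, -1.3667, -0.5833)

gyro term ω×Iω = (0.0390, -0.0260, -0.0050)
angular accel α = (-0.4929, -1.3667, -0.5833)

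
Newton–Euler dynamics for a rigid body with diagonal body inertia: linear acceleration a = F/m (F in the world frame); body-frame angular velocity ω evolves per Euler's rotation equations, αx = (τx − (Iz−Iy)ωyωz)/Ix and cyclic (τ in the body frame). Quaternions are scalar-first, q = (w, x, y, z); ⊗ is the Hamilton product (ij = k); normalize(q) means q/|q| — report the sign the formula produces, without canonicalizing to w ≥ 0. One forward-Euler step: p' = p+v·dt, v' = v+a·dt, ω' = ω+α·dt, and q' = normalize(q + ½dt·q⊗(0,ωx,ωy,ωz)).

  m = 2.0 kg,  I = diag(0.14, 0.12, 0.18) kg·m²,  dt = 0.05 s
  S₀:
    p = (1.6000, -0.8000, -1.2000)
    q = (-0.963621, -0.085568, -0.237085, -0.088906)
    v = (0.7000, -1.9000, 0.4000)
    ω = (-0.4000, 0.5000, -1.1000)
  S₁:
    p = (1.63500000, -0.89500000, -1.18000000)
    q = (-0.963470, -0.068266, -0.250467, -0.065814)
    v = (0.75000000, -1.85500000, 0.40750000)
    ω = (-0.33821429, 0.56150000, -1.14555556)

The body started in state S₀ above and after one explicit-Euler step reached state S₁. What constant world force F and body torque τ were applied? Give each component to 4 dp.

F = (2.0000, 1.8000, 0.3000)
τ = (0.1400, 0.1300, -0.1600)

velocity change Δv = (0.05000000, 0.04500000, 0.00750000)
m·(v₁−v₀)/dt = (2.0000, 1.8000, 0.3000)
Δω = ω₁−ω₀ = (0.06178571, 0.06150000, -0.04555556)
gyro term ω₀×Iω₀ = (-0.0330, -0.0176, 0.0040)
I·α + gyro = (0.1400, 0.1300, -0.1600)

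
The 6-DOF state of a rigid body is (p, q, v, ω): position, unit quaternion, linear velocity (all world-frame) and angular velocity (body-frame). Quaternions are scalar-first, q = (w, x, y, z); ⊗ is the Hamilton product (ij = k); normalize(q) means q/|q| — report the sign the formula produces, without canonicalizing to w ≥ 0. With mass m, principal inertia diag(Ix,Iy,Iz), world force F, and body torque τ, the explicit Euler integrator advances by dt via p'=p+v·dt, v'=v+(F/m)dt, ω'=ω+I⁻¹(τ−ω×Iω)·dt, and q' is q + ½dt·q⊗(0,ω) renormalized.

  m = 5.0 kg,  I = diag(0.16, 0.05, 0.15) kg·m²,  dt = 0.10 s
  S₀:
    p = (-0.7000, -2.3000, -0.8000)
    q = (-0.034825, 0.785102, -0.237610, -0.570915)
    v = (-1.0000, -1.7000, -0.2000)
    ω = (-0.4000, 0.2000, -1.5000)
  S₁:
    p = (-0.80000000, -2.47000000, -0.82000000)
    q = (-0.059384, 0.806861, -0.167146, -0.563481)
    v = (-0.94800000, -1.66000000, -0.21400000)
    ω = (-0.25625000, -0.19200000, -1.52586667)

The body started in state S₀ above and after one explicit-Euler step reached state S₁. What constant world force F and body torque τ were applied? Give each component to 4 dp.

rate change Δω = (0.14375000, -0.39200000, -0.02586667)
τ = I·(Δω/dt) + ω₀×(Iω₀) = (0.2000, -0.1900, -0.0300)
v₁ − v₀ = (0.05200000, 0.04000000, -0.01400000)
applied force F = (2.6000, 2.0000, -0.7000)

F = (2.6000, 2.0000, -0.7000)
τ = (0.2000, -0.1900, -0.0300)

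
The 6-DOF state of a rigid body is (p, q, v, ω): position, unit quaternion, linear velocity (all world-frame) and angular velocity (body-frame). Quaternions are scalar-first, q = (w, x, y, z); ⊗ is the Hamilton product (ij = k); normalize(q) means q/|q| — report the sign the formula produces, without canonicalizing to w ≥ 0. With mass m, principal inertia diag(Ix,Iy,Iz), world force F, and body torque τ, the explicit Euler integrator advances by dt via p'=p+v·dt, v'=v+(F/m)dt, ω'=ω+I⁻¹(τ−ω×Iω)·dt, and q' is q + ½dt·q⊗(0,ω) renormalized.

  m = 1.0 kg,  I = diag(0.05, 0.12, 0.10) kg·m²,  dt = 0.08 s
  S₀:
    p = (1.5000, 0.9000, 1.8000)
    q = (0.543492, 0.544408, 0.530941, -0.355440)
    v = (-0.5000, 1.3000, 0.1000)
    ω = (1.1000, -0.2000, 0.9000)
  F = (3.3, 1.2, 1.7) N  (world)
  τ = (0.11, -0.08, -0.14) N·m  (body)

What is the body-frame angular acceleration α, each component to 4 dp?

α = (2.1280, -0.2542, -1.2460)

gyro term ω×Iω = (0.0036, -0.0495, -0.0154)
α = I⁻¹(τ − ω×Iω) = (2.1280, -0.2542, -1.2460)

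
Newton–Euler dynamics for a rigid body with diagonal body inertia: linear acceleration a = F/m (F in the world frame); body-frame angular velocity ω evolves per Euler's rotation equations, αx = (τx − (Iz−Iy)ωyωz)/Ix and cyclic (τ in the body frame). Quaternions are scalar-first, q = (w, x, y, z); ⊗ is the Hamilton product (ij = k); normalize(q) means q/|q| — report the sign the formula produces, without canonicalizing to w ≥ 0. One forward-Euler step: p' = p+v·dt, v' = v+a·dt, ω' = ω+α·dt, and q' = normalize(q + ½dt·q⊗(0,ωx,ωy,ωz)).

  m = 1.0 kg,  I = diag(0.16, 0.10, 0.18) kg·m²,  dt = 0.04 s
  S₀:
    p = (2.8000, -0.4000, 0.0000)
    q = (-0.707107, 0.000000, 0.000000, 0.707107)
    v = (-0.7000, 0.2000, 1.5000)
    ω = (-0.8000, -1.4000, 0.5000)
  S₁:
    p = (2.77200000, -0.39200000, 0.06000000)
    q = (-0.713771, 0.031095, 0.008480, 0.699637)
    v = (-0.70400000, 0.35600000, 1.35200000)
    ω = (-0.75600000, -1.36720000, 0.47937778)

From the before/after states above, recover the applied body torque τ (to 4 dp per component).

ω₁ − ω₀ = (0.04400000, 0.03280000, -0.02062222)
gyro term ω₀×Iω₀ = (-0.0560, 0.0080, -0.0672)
applied torque τ = (0.1200, 0.0900, -0.1600)

τ = (0.1200, 0.0900, -0.1600)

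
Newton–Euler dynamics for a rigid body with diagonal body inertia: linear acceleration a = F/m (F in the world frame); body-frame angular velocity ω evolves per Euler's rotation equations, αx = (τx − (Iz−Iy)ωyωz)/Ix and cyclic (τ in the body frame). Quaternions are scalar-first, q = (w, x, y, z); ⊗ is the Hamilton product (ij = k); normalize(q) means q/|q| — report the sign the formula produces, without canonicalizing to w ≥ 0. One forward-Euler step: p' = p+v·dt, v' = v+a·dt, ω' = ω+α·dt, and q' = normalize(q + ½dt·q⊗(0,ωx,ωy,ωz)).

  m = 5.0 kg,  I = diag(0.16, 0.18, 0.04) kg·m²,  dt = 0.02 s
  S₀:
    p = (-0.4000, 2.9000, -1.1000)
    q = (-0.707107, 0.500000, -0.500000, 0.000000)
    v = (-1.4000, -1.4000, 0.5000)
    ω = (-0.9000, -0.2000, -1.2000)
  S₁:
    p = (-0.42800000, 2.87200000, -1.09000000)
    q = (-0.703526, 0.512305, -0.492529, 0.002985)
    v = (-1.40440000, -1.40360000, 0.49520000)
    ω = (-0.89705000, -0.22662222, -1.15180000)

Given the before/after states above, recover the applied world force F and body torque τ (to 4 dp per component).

rate change Δω = (0.00295000, -0.02662222, 0.04820000)
precession coupling = (-0.0336, 0.1296, 0.0036)
I·α + gyro = (-0.0100, -0.1100, 0.1000)
v₁ − v₀ = (-0.00440000, -0.00360000, -0.00480000)
applied force F = (-1.1000, -0.9000, -1.2000)

F = (-1.1000, -0.9000, -1.2000)
τ = (-0.0100, -0.1100, 0.1000)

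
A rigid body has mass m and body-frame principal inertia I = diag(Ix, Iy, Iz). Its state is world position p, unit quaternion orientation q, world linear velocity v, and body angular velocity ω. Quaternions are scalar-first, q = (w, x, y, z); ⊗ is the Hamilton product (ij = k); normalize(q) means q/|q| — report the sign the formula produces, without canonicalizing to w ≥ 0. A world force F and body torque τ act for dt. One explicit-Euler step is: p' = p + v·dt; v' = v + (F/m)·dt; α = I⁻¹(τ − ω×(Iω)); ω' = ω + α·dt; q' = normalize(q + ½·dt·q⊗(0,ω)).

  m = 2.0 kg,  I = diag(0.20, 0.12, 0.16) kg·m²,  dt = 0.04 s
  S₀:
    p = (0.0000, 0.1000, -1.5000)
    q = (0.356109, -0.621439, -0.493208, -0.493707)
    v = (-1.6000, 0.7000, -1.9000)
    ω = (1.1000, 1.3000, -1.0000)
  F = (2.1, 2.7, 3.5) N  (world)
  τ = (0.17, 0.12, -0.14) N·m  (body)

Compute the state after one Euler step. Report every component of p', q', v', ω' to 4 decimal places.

p' = (-0.0640, 0.1280, -1.5760)
q' = (0.3724, -0.5904, -0.5068, -0.5057)
v' = (-1.5580, 0.7540, -1.8300)
ω' = (1.1444, 1.3547, -1.0064)

gyro term ω×Iω = (-0.0520, -0.0440, -0.1144)
α = I⁻¹(τ − ω×Iω) = (1.1100, 1.3667, -0.1600)
ω' = ω + α·dt = (1.1444, 1.3547, -1.0064)
2q̇ = q⊗(0,ω) = (0.8310463, 1.5267470, -0.7015750, -0.6214509)
q' = normalize(q + ½dt·q⊗(0,ω)) = (0.3724, -0.5904, -0.5068, -0.5057)
p' = p + v·dt = (-0.0640, 0.1280, -1.5760)
new velocity v' = (-1.5580, 0.7540, -1.8300)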